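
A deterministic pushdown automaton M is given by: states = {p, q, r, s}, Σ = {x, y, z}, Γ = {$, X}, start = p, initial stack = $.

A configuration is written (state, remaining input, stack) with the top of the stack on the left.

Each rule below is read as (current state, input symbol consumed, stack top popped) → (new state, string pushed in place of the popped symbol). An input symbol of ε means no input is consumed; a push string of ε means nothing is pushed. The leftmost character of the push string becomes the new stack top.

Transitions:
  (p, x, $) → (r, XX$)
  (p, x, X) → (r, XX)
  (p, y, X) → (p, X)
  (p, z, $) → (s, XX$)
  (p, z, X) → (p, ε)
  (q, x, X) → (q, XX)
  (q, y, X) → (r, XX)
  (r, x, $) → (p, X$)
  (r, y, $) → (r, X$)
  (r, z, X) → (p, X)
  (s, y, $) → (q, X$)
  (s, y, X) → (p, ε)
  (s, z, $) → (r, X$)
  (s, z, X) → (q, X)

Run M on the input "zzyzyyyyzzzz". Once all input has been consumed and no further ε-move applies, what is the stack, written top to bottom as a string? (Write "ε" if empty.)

XX$

(p, zzyzyyyyzzzz, $)
  read z, top $: go to s, push XX$ → (s, zyzyyyyzzzz, XX$)
  read z, top X: go to q, push X → (q, yzyyyyzzzz, XX$)
  read y, top X: go to r, push XX → (r, zyyyyzzzz, XXX$)
  read z, top X: go to p, push X → (p, yyyyzzzz, XXX$)
  read y, top X: go to p, push X → (p, yyyzzzz, XXX$)
  read y, top X: go to p, push X → (p, yyzzzz, XXX$)
  read y, top X: go to p, push X → (p, yzzzz, XXX$)
  read y, top X: go to p, push X → (p, zzzz, XXX$)
  read z, top X: go to p, push ε → (p, zzz, XX$)
  read z, top X: go to p, push ε → (p, zz, X$)
  read z, top X: go to p, push ε → (p, z, $)
  read z, top $: go to s, push XX$ → (s, ε, XX$)
All input consumed in state s with stack XX$.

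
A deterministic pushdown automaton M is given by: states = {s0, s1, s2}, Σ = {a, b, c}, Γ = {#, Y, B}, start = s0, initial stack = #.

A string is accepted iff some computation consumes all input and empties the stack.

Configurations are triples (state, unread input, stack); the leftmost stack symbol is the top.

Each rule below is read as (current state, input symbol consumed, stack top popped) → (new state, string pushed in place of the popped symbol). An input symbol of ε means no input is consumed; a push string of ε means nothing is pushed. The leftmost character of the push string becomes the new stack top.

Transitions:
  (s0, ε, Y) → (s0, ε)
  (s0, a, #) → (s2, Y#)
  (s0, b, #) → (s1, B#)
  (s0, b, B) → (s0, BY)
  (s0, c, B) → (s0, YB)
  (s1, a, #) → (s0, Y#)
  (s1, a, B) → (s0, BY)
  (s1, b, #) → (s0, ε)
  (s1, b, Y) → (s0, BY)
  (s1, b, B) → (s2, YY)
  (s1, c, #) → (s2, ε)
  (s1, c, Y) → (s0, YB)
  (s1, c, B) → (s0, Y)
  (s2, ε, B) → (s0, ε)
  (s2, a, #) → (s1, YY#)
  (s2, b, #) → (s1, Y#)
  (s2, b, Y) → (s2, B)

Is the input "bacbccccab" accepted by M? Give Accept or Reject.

(s0, bacbccccab, #) ⊢ (s1, acbccccab, B#) ⊢ (s0, cbccccab, BY#) ⊢ (s0, bccccab, YBY#) ⊢ (s0, bccccab, BY#) ⊢ (s0, ccccab, BYY#) ⊢ (s0, cccab, YBYY#) ⊢ (s0, cccab, BYY#) ⊢ (s0, ccab, YBYY#) ⊢ (s0, ccab, BYY#) ⊢ (s0, cab, YBYY#) ⊢ (s0, cab, BYY#) ⊢ (s0, ab, YBYY#) ⊢ (s0, ab, BYY#)
No transition applies at (s0, ab, BYY#); input not fully consumed.

Reject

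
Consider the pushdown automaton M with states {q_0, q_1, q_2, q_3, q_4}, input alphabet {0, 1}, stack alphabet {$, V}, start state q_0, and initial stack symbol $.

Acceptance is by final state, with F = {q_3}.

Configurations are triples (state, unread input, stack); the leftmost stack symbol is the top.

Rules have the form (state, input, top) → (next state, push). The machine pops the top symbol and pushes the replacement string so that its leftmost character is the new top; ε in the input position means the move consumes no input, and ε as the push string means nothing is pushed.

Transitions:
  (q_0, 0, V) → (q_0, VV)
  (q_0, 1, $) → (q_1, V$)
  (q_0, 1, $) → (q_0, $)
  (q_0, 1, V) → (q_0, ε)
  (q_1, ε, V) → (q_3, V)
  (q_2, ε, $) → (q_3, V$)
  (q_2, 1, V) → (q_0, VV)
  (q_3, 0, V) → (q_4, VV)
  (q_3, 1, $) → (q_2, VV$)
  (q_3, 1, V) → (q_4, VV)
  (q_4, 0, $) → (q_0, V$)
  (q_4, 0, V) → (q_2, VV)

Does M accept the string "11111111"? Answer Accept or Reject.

Accept

One accepting computation: (q_0, 11111111, $) ⊢ (q_0, 1111111, $) ⊢ (q_0, 111111, $) ⊢ (q_0, 11111, $) ⊢ (q_0, 1111, $) ⊢ (q_0, 111, $) ⊢ (q_0, 11, $) ⊢ (q_0, 1, $) ⊢ (q_1, ε, V$) ⊢ (q_3, ε, V$)
All input consumed and state q_3 ∈ F.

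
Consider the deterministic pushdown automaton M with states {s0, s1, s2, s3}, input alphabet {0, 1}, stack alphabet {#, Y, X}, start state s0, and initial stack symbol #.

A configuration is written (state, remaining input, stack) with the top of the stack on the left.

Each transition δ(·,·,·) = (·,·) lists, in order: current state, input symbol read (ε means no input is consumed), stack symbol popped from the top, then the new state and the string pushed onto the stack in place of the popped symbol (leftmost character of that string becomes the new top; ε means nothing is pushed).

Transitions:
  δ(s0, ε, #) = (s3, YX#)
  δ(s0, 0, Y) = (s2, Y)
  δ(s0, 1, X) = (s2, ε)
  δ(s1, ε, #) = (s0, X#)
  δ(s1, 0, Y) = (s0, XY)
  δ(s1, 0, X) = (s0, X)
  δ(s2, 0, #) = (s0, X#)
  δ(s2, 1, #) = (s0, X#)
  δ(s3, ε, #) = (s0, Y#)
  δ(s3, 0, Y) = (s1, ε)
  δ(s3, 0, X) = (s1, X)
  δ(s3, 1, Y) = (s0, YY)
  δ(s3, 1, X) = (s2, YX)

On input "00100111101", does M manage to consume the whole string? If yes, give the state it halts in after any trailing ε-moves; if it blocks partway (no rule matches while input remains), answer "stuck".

stuck

(s0, 00100111101, #)
  ε-move, top #: go to s3, push YX# → (s3, 00100111101, YX#)
  read 0, top Y: go to s1, push ε → (s1, 0100111101, X#)
  read 0, top X: go to s0, push X → (s0, 100111101, X#)
  read 1, top X: go to s2, push ε → (s2, 00111101, #)
  read 0, top #: go to s0, push X# → (s0, 0111101, X#)
No transition for (s0, 0, top X); M blocks with input 0111101 remaining.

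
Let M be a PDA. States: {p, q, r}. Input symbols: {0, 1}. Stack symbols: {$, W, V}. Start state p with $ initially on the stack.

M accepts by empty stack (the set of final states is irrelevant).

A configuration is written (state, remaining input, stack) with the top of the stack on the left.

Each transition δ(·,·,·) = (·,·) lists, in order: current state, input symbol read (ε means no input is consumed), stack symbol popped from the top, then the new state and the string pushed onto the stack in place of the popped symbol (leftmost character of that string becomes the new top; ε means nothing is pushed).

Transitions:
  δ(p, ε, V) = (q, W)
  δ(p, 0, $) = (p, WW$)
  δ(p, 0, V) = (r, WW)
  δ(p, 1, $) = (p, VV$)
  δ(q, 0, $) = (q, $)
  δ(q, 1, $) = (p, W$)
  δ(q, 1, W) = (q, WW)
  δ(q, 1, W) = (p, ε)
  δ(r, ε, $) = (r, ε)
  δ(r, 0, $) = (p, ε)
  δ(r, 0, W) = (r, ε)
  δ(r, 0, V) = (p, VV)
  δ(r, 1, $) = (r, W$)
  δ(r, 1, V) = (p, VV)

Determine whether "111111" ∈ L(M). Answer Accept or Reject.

No computation consumes all input and empties the stack.

Reject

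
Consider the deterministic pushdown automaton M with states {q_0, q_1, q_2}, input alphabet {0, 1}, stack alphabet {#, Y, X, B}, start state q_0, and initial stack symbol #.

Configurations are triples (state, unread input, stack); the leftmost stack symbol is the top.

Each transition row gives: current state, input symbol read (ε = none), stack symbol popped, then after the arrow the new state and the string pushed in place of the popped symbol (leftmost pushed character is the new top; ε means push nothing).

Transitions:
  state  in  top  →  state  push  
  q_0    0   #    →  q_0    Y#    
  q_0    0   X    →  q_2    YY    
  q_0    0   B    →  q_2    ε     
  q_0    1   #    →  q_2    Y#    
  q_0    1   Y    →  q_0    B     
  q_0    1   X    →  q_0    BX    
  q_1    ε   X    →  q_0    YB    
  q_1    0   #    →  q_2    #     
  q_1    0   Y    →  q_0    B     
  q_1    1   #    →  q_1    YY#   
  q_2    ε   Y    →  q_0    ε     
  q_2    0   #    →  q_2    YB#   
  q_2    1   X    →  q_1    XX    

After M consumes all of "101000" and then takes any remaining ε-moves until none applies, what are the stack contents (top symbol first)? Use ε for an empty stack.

(q_0, 101000, #)
  read 1, top #: go to q_2, push Y# → (q_2, 01000, Y#)
  ε-move, top Y: go to q_0, push ε → (q_0, 01000, #)
  read 0, top #: go to q_0, push Y# → (q_0, 1000, Y#)
  read 1, top Y: go to q_0, push B → (q_0, 000, B#)
  read 0, top B: go to q_2, push ε → (q_2, 00, #)
  read 0, top #: go to q_2, push YB# → (q_2, 0, YB#)
  ε-move, top Y: go to q_0, push ε → (q_0, 0, B#)
  read 0, top B: go to q_2, push ε → (q_2, ε, #)
All input consumed in state q_2 with stack #.

#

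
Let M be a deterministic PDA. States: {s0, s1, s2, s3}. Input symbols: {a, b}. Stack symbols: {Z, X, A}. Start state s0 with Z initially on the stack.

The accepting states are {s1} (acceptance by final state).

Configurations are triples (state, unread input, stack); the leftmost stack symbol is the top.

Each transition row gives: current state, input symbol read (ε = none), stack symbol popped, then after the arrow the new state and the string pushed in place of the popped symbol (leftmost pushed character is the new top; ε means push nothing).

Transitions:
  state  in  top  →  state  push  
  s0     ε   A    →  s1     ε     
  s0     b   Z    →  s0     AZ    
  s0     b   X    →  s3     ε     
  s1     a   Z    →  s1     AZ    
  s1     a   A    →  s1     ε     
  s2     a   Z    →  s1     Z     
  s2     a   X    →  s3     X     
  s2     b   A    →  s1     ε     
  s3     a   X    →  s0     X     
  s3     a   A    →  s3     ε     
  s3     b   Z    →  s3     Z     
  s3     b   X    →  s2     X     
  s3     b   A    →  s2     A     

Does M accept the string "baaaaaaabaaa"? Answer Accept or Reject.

Reject

(s0, baaaaaaabaaa, Z) ⊢ (s0, aaaaaaabaaa, AZ) ⊢ (s1, aaaaaaabaaa, Z) ⊢ (s1, aaaaaabaaa, AZ) ⊢ (s1, aaaaabaaa, Z) ⊢ (s1, aaaabaaa, AZ) ⊢ (s1, aaabaaa, Z) ⊢ (s1, aabaaa, AZ) ⊢ (s1, abaaa, Z) ⊢ (s1, baaa, AZ)
No transition applies at (s1, baaa, AZ); input not fully consumed.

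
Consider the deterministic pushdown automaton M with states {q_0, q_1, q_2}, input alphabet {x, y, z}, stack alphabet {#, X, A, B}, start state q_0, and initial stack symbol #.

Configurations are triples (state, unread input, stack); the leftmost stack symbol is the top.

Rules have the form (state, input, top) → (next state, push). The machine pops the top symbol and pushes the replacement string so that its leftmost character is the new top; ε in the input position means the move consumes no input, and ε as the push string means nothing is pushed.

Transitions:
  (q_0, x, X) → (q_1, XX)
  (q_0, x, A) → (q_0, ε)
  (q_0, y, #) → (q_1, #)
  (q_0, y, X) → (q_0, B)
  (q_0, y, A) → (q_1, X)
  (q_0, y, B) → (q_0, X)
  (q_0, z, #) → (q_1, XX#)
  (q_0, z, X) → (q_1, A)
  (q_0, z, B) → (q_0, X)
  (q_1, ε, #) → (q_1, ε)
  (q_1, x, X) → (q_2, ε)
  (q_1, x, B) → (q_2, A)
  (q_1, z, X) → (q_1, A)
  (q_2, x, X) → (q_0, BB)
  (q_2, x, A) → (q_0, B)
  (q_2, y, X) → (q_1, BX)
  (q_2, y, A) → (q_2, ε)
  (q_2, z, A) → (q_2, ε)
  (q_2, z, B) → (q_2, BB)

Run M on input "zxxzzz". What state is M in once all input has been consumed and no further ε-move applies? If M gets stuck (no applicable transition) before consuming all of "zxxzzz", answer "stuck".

(q_0, zxxzzz, #)
  read z, top #: go to q_1, push XX# → (q_1, xxzzz, XX#)
  read x, top X: go to q_2, push ε → (q_2, xzzz, X#)
  read x, top X: go to q_0, push BB → (q_0, zzz, BB#)
  read z, top B: go to q_0, push X → (q_0, zz, XB#)
  read z, top X: go to q_1, push A → (q_1, z, AB#)
No transition for (q_1, z, top A); M blocks with input z remaining.

stuck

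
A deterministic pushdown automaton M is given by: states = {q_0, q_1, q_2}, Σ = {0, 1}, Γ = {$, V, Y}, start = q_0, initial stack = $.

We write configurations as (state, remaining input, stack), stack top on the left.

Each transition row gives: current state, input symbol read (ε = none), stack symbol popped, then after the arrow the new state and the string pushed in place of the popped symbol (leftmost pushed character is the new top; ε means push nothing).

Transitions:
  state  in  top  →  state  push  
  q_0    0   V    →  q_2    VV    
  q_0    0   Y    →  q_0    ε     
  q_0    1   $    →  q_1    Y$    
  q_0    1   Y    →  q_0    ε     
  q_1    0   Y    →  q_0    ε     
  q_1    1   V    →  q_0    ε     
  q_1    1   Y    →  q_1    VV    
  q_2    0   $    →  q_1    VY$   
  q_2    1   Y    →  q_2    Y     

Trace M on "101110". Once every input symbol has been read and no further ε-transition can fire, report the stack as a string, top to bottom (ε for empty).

VV$

(q_0, 101110, $) ⊢ (q_1, 01110, Y$) ⊢ (q_0, 1110, $) ⊢ (q_1, 110, Y$) ⊢ (q_1, 10, VV$) ⊢ (q_0, 0, V$) ⊢ (q_2, ε, VV$)
All input consumed in state q_2 with stack VV$.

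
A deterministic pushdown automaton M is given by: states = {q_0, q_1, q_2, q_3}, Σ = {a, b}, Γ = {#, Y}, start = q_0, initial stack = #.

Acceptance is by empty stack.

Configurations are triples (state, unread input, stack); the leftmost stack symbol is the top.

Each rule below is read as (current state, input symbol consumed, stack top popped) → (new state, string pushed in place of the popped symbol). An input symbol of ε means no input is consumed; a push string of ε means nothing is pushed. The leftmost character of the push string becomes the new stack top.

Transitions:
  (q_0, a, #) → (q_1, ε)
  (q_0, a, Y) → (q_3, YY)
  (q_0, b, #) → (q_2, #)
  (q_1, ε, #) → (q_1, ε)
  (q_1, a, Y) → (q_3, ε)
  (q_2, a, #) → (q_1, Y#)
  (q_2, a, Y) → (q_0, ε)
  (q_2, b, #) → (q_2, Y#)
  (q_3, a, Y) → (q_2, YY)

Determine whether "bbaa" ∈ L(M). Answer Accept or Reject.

(q_0, bbaa, #)
  read b, top #: go to q_2, push # → (q_2, baa, #)
  read b, top #: go to q_2, push Y# → (q_2, aa, Y#)
  read a, top Y: go to q_0, push ε → (q_0, a, #)
  read a, top #: go to q_1, push ε → (q_1, ε, ε)
All input consumed and the stack is empty.

Accept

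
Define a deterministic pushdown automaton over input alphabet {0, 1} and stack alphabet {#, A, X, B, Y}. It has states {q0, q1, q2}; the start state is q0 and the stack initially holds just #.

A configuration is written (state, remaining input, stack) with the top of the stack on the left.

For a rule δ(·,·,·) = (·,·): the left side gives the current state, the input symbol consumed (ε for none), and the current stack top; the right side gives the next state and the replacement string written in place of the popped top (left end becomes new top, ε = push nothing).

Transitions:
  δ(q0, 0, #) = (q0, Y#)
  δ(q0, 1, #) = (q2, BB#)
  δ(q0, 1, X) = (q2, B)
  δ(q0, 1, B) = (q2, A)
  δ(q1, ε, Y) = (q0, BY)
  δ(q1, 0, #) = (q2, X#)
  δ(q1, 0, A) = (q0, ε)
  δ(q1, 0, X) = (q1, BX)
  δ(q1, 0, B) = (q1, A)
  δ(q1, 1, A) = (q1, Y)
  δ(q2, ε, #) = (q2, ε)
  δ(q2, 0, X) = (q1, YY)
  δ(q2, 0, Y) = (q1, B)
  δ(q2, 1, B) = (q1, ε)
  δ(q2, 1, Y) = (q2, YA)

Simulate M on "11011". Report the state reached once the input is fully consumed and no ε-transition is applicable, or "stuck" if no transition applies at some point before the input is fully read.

q2

(q0, 11011, #)
  read 1, top #: go to q2, push BB# → (q2, 1011, BB#)
  read 1, top B: go to q1, push ε → (q1, 011, B#)
  read 0, top B: go to q1, push A → (q1, 11, A#)
  read 1, top A: go to q1, push Y → (q1, 1, Y#)
  ε-move, top Y: go to q0, push BY → (q0, 1, BY#)
  read 1, top B: go to q2, push A → (q2, ε, AY#)
All input consumed; M is in state q2.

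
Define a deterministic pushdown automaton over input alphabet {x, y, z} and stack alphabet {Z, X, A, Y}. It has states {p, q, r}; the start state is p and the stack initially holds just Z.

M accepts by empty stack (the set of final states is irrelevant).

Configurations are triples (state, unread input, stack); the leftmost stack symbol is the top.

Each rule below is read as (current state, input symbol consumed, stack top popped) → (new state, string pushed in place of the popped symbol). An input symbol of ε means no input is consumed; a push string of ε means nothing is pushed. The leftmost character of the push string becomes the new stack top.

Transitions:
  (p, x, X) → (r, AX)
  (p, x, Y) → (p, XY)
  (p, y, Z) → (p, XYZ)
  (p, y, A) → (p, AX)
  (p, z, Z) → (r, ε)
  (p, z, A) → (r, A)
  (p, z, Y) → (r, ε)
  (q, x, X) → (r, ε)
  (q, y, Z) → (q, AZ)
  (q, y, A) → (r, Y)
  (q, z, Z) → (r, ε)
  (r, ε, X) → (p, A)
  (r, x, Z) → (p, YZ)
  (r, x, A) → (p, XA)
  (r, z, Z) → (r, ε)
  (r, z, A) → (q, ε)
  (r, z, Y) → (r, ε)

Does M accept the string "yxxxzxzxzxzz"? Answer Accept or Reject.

(p, yxxxzxzxzxzz, Z)
  read y, top Z: go to p, push XYZ → (p, xxxzxzxzxzz, XYZ)
  read x, top X: go to r, push AX → (r, xxzxzxzxzz, AXYZ)
  read x, top A: go to p, push XA → (p, xzxzxzxzz, XAXYZ)
  read x, top X: go to r, push AX → (r, zxzxzxzz, AXAXYZ)
  read z, top A: go to q, push ε → (q, xzxzxzz, XAXYZ)
  read x, top X: go to r, push ε → (r, zxzxzz, AXYZ)
  read z, top A: go to q, push ε → (q, xzxzz, XYZ)
  read x, top X: go to r, push ε → (r, zxzz, YZ)
  read z, top Y: go to r, push ε → (r, xzz, Z)
  read x, top Z: go to p, push YZ → (p, zz, YZ)
  read z, top Y: go to r, push ε → (r, z, Z)
  read z, top Z: go to r, push ε → (r, ε, ε)
All input consumed and the stack is empty.

Accept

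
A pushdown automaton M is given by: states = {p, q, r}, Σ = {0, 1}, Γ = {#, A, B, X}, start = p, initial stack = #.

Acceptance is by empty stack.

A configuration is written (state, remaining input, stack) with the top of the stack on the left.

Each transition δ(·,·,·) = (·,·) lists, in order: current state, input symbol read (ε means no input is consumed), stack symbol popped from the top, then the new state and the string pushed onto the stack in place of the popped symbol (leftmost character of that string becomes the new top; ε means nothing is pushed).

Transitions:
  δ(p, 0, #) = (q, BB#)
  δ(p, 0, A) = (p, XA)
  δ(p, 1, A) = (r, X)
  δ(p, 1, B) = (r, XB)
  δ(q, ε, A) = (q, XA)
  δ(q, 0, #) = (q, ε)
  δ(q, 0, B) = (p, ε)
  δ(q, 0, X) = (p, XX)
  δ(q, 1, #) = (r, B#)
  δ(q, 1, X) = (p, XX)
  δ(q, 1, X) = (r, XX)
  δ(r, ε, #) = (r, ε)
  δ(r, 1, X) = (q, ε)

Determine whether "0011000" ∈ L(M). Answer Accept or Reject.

Reject

No computation consumes all input and empties the stack.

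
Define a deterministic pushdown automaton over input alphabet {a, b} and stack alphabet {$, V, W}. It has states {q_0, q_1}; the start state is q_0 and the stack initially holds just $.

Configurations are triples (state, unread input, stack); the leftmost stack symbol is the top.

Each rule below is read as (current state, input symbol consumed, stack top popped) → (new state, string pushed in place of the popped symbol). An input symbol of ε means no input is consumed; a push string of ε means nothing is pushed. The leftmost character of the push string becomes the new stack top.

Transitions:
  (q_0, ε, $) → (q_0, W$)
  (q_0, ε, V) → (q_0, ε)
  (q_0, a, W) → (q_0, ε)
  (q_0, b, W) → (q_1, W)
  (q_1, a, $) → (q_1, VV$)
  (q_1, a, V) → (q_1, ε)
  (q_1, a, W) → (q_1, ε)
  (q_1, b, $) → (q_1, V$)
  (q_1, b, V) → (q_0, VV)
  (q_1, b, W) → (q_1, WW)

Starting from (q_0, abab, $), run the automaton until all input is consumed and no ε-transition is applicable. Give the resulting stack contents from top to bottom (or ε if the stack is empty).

V$

(q_0, abab, $)
  ε-move, top $: go to q_0, push W$ → (q_0, abab, W$)
  read a, top W: go to q_0, push ε → (q_0, bab, $)
  ε-move, top $: go to q_0, push W$ → (q_0, bab, W$)
  read b, top W: go to q_1, push W → (q_1, ab, W$)
  read a, top W: go to q_1, push ε → (q_1, b, $)
  read b, top $: go to q_1, push V$ → (q_1, ε, V$)
All input consumed in state q_1 with stack V$.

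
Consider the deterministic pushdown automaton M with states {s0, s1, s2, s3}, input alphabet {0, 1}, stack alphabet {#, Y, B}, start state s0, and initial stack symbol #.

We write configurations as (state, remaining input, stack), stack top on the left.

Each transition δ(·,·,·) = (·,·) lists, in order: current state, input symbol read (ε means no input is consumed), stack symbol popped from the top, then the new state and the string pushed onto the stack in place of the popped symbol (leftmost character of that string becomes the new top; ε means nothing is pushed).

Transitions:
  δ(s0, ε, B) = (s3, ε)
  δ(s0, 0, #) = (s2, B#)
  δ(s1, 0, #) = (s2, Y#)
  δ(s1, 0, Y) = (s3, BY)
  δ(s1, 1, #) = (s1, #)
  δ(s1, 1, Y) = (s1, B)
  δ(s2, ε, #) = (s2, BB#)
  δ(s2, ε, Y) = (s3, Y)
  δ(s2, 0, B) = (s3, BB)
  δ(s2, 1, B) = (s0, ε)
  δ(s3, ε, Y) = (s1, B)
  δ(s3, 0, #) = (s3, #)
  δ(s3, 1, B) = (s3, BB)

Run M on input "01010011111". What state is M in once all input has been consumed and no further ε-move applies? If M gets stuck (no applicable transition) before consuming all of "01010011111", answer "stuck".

s3

(s0, 01010011111, #)
  read 0, top #: go to s2, push B# → (s2, 1010011111, B#)
  read 1, top B: go to s0, push ε → (s0, 010011111, #)
  read 0, top #: go to s2, push B# → (s2, 10011111, B#)
  read 1, top B: go to s0, push ε → (s0, 0011111, #)
  read 0, top #: go to s2, push B# → (s2, 011111, B#)
  read 0, top B: go to s3, push BB → (s3, 11111, BB#)
  read 1, top B: go to s3, push BB → (s3, 1111, BBB#)
  read 1, top B: go to s3, push BB → (s3, 111, BBBB#)
  read 1, top B: go to s3, push BB → (s3, 11, BBBBB#)
  read 1, top B: go to s3, push BB → (s3, 1, BBBBBB#)
  read 1, top B: go to s3, push BB → (s3, ε, BBBBBBB#)
All input consumed; M is in state s3.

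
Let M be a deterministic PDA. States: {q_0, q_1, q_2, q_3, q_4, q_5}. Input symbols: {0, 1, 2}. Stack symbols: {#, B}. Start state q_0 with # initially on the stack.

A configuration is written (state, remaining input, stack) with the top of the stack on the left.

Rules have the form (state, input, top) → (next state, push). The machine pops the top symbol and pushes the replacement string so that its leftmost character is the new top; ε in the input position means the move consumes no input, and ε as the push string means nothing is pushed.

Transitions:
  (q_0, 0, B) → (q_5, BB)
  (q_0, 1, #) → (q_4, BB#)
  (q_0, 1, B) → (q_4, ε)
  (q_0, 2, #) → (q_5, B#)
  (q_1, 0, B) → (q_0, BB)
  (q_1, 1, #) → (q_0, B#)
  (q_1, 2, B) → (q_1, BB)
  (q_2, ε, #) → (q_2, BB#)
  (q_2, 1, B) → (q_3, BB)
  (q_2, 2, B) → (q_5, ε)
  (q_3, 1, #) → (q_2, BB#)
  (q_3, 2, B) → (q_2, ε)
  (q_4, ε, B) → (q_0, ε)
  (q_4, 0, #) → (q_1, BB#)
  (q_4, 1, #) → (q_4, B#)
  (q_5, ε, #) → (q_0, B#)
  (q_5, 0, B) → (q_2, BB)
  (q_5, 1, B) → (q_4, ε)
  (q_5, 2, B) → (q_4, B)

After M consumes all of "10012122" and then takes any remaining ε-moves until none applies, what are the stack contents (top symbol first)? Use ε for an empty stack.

(q_0, 10012122, #)
  read 1, top #: go to q_4, push BB# → (q_4, 0012122, BB#)
  ε-move, top B: go to q_0, push ε → (q_0, 0012122, B#)
  read 0, top B: go to q_5, push BB → (q_5, 012122, BB#)
  read 0, top B: go to q_2, push BB → (q_2, 12122, BBB#)
  read 1, top B: go to q_3, push BB → (q_3, 2122, BBBB#)
  read 2, top B: go to q_2, push ε → (q_2, 122, BBB#)
  read 1, top B: go to q_3, push BB → (q_3, 22, BBBB#)
  read 2, top B: go to q_2, push ε → (q_2, 2, BBB#)
  read 2, top B: go to q_5, push ε → (q_5, ε, BB#)
All input consumed in state q_5 with stack BB#.

BB#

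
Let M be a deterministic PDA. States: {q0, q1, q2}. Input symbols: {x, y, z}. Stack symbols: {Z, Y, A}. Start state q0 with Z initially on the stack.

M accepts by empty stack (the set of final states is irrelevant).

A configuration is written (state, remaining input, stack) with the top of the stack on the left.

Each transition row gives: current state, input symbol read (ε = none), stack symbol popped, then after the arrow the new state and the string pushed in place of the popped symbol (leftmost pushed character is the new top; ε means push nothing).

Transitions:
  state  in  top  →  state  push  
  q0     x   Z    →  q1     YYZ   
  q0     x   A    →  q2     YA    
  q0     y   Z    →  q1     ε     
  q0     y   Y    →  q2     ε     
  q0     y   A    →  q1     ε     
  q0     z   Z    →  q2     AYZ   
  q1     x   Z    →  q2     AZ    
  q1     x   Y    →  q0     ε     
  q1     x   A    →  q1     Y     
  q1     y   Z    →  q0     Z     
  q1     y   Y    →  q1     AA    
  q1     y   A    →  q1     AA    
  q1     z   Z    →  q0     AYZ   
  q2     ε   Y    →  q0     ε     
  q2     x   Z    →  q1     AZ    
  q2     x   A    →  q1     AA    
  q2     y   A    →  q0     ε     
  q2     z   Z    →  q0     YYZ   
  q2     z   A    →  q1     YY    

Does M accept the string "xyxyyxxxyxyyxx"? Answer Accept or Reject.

Reject

(q0, xyxyyxxxyxyyxx, Z) ⊢ (q1, yxyyxxxyxyyxx, YYZ) ⊢ (q1, xyyxxxyxyyxx, AAYZ) ⊢ (q1, yyxxxyxyyxx, YAYZ) ⊢ (q1, yxxxyxyyxx, AAAYZ) ⊢ (q1, xxxyxyyxx, AAAAYZ) ⊢ (q1, xxyxyyxx, YAAAYZ) ⊢ (q0, xyxyyxx, AAAYZ) ⊢ (q2, yxyyxx, YAAAYZ) ⊢ (q0, yxyyxx, AAAYZ) ⊢ (q1, xyyxx, AAYZ) ⊢ (q1, yyxx, YAYZ) ⊢ (q1, yxx, AAAYZ) ⊢ (q1, xx, AAAAYZ) ⊢ (q1, x, YAAAYZ) ⊢ (q0, ε, AAAYZ)
All input consumed; stack is AAAYZ, not empty, and no further ε-move applies.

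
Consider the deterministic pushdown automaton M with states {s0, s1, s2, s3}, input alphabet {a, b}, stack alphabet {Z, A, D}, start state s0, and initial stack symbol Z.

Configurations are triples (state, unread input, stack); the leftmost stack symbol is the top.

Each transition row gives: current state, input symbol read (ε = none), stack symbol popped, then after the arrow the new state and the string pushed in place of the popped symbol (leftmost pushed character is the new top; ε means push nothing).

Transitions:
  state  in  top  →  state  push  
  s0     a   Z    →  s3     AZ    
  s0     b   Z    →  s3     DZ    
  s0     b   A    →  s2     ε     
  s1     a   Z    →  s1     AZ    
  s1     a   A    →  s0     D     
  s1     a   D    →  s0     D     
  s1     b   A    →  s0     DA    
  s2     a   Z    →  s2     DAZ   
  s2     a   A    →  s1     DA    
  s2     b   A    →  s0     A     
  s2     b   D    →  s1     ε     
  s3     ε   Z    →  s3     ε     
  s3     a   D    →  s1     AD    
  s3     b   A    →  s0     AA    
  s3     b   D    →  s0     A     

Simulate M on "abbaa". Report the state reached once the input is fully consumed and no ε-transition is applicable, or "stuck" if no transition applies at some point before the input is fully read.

(s0, abbaa, Z)
  read a, top Z: go to s3, push AZ → (s3, bbaa, AZ)
  read b, top A: go to s0, push AA → (s0, baa, AAZ)
  read b, top A: go to s2, push ε → (s2, aa, AZ)
  read a, top A: go to s1, push DA → (s1, a, DAZ)
  read a, top D: go to s0, push D → (s0, ε, DAZ)
All input consumed; M is in state s0.

s0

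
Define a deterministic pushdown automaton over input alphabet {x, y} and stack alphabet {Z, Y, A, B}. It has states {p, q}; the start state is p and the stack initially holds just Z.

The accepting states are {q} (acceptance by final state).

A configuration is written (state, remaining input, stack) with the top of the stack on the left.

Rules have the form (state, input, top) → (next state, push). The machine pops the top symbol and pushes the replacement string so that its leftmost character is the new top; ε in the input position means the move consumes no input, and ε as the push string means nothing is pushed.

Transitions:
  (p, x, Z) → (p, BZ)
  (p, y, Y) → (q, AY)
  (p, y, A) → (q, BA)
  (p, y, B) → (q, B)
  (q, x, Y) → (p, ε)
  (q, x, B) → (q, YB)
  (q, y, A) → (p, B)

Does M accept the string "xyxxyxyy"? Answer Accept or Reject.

(p, xyxxyxyy, Z)
  read x, top Z: go to p, push BZ → (p, yxxyxyy, BZ)
  read y, top B: go to q, push B → (q, xxyxyy, BZ)
  read x, top B: go to q, push YB → (q, xyxyy, YBZ)
  read x, top Y: go to p, push ε → (p, yxyy, BZ)
  read y, top B: go to q, push B → (q, xyy, BZ)
  read x, top B: go to q, push YB → (q, yy, YBZ)
No transition applies at (q, yy, YBZ); input not fully consumed.

Reject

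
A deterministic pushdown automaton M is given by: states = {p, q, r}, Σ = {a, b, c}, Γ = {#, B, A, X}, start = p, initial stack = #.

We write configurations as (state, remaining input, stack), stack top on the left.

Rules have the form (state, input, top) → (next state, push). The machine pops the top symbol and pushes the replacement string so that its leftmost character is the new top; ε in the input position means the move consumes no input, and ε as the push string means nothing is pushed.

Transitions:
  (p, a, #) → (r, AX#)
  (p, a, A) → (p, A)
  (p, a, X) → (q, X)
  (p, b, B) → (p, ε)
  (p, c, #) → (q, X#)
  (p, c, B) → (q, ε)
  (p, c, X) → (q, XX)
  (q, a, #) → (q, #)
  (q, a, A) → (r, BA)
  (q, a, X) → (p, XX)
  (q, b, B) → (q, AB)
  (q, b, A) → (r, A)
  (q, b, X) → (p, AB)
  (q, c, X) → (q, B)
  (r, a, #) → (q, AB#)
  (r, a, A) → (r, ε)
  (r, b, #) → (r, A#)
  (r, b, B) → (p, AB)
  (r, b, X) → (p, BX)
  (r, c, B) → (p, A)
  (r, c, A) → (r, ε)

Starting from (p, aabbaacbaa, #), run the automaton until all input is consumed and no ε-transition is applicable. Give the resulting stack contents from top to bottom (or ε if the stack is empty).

ABXX#

(p, aabbaacbaa, #)
  read a, top #: go to r, push AX# → (r, abbaacbaa, AX#)
  read a, top A: go to r, push ε → (r, bbaacbaa, X#)
  read b, top X: go to p, push BX → (p, baacbaa, BX#)
  read b, top B: go to p, push ε → (p, aacbaa, X#)
  read a, top X: go to q, push X → (q, acbaa, X#)
  read a, top X: go to p, push XX → (p, cbaa, XX#)
  read c, top X: go to q, push XX → (q, baa, XXX#)
  read b, top X: go to p, push AB → (p, aa, ABXX#)
  read a, top A: go to p, push A → (p, a, ABXX#)
  read a, top A: go to p, push A → (p, ε, ABXX#)
All input consumed in state p with stack ABXX#.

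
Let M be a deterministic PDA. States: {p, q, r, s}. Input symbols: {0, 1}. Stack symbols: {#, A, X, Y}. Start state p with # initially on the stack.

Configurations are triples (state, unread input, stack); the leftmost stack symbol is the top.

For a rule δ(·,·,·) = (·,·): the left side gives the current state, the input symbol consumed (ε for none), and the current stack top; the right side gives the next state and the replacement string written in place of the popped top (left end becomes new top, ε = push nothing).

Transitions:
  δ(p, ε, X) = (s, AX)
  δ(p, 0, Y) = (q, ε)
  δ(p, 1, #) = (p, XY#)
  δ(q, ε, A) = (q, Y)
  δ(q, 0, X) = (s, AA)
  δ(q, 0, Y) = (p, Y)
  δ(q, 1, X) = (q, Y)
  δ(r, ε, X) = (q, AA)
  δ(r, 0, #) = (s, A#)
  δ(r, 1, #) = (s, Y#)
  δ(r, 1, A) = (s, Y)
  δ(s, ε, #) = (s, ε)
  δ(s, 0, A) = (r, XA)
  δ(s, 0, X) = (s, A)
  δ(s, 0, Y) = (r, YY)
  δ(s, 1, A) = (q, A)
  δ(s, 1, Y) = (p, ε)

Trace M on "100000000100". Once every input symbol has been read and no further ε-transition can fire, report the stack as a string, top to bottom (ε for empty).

YY#

(p, 100000000100, #) ⊢ (p, 00000000100, XY#) ⊢ (s, 00000000100, AXY#) ⊢ (r, 0000000100, XAXY#) ⊢ (q, 0000000100, AAAXY#) ⊢ (q, 0000000100, YAAXY#) ⊢ (p, 000000100, YAAXY#) ⊢ (q, 00000100, AAXY#) ⊢ (q, 00000100, YAXY#) ⊢ (p, 0000100, YAXY#) ⊢ (q, 000100, AXY#) ⊢ (q, 000100, YXY#) ⊢ (p, 00100, YXY#) ⊢ (q, 0100, XY#) ⊢ (s, 100, AAY#) ⊢ (q, 00, AAY#) ⊢ (q, 00, YAY#) ⊢ (p, 0, YAY#) ⊢ (q, ε, AY#) ⊢ (q, ε, YY#)
All input consumed in state q with stack YY#.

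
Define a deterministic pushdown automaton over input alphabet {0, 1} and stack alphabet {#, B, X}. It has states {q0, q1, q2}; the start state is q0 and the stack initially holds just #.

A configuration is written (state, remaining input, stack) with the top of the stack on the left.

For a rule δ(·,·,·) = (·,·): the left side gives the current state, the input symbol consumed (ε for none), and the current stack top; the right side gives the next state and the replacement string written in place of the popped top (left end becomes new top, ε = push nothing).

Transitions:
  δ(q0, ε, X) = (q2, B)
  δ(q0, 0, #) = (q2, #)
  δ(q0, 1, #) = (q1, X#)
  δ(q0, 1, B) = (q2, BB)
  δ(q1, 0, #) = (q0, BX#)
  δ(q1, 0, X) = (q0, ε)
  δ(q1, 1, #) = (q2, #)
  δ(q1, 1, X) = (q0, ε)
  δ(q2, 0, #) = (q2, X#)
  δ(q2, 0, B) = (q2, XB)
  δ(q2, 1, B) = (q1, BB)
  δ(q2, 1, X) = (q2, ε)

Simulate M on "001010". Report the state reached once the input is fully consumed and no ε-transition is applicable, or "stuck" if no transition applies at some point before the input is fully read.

q2

(q0, 001010, #)
  read 0, top #: go to q2, push # → (q2, 01010, #)
  read 0, top #: go to q2, push X# → (q2, 1010, X#)
  read 1, top X: go to q2, push ε → (q2, 010, #)
  read 0, top #: go to q2, push X# → (q2, 10, X#)
  read 1, top X: go to q2, push ε → (q2, 0, #)
  read 0, top #: go to q2, push X# → (q2, ε, X#)
All input consumed; M is in state q2.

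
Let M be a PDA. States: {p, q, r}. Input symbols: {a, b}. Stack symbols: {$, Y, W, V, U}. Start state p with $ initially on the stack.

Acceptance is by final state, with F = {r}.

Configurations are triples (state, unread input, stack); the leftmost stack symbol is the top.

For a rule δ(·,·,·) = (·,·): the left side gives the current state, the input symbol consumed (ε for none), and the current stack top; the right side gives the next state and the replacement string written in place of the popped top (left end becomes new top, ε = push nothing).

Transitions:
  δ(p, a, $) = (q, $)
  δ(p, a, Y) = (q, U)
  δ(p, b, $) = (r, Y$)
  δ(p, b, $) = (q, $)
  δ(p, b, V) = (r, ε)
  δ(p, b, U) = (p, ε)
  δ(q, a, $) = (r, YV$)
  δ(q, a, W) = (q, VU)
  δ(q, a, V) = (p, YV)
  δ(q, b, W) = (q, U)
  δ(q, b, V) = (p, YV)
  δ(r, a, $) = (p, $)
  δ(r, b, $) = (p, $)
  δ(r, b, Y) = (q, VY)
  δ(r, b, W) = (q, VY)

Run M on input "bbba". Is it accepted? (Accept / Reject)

No computation consumes all input and reaches a final state.

Reject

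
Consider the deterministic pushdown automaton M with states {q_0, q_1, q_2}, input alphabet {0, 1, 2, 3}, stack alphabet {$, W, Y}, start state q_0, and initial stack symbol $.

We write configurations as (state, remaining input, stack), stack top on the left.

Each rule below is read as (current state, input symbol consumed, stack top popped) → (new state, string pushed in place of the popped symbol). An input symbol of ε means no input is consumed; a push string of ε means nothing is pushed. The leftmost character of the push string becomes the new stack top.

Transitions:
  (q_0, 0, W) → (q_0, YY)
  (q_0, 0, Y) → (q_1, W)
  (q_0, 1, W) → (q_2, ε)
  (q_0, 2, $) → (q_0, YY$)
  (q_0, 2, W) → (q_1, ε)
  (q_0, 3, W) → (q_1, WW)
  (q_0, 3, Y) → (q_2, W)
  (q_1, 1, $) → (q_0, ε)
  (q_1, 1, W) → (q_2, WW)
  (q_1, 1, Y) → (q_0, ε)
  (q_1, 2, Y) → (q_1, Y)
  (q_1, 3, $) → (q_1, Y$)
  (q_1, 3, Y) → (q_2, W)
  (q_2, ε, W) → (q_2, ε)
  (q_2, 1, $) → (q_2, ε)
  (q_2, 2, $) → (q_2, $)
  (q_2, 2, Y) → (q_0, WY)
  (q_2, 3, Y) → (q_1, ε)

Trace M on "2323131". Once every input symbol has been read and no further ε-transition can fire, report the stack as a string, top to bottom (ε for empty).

(q_0, 2323131, $)
  read 2, top $: go to q_0, push YY$ → (q_0, 323131, YY$)
  read 3, top Y: go to q_2, push W → (q_2, 23131, WY$)
  ε-move, top W: go to q_2, push ε → (q_2, 23131, Y$)
  read 2, top Y: go to q_0, push WY → (q_0, 3131, WY$)
  read 3, top W: go to q_1, push WW → (q_1, 131, WWY$)
  read 1, top W: go to q_2, push WW → (q_2, 31, WWWY$)
  ε-move, top W: go to q_2, push ε → (q_2, 31, WWY$)
  ε-move, top W: go to q_2, push ε → (q_2, 31, WY$)
  ε-move, top W: go to q_2, push ε → (q_2, 31, Y$)
  read 3, top Y: go to q_1, push ε → (q_1, 1, $)
  read 1, top $: go to q_0, push ε → (q_0, ε, ε)
All input consumed in state q_0 with stack ε.

ε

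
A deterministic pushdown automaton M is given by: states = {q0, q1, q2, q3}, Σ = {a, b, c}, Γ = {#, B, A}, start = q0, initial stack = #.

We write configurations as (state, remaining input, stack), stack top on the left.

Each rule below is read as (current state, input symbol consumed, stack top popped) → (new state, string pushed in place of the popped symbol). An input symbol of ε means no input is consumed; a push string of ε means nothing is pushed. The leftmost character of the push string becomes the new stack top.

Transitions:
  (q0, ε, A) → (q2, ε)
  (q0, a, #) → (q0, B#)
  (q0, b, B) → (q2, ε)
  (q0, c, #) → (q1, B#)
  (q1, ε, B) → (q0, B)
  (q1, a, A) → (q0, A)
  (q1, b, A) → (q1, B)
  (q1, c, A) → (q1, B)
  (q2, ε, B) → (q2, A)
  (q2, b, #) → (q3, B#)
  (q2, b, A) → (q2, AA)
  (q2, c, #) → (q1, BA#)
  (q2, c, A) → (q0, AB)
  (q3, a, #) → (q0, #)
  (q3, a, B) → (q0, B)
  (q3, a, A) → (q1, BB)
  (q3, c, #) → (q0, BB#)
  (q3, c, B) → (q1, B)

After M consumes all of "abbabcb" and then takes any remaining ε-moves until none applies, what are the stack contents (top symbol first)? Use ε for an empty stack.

A#

(q0, abbabcb, #)
  read a, top #: go to q0, push B# → (q0, bbabcb, B#)
  read b, top B: go to q2, push ε → (q2, babcb, #)
  read b, top #: go to q3, push B# → (q3, abcb, B#)
  read a, top B: go to q0, push B → (q0, bcb, B#)
  read b, top B: go to q2, push ε → (q2, cb, #)
  read c, top #: go to q1, push BA# → (q1, b, BA#)
  ε-move, top B: go to q0, push B → (q0, b, BA#)
  read b, top B: go to q2, push ε → (q2, ε, A#)
All input consumed in state q2 with stack A#.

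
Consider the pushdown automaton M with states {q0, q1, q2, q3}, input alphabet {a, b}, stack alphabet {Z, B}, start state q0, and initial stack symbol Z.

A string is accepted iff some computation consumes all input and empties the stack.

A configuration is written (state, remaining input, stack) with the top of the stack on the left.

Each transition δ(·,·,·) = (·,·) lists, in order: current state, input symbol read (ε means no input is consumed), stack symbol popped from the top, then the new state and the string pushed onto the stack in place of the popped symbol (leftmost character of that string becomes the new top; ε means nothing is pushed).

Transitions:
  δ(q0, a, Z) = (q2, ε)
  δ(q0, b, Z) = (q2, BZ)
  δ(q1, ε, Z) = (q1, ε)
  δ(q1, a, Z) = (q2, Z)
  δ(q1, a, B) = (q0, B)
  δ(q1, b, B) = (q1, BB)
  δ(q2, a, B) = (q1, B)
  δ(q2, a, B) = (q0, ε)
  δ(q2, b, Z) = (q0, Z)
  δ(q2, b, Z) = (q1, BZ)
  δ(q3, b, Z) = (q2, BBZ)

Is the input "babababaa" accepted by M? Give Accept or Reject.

One accepting computation: (q0, babababaa, Z) ⊢ (q2, abababaa, BZ) ⊢ (q0, bababaa, Z) ⊢ (q2, ababaa, BZ) ⊢ (q0, babaa, Z) ⊢ (q2, abaa, BZ) ⊢ (q0, baa, Z) ⊢ (q2, aa, BZ) ⊢ (q0, a, Z) ⊢ (q2, ε, ε)
All input consumed and the stack is empty.

Accept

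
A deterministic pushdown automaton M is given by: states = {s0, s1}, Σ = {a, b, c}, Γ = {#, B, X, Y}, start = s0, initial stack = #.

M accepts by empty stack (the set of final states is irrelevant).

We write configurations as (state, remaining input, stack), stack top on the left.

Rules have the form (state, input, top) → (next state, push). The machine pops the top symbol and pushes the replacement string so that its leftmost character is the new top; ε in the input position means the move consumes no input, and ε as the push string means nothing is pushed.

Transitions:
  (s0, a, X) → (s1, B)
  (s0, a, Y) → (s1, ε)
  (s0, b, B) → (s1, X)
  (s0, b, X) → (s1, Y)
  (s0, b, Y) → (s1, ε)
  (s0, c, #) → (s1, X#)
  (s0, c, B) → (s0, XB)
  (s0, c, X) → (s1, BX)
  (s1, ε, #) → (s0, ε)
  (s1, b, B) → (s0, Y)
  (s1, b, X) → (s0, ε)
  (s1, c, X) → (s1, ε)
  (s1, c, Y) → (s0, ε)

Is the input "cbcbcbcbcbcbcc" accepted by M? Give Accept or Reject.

(s0, cbcbcbcbcbcbcc, #)
  read c, top #: go to s1, push X# → (s1, bcbcbcbcbcbcc, X#)
  read b, top X: go to s0, push ε → (s0, cbcbcbcbcbcc, #)
  read c, top #: go to s1, push X# → (s1, bcbcbcbcbcc, X#)
  read b, top X: go to s0, push ε → (s0, cbcbcbcbcc, #)
  read c, top #: go to s1, push X# → (s1, bcbcbcbcc, X#)
  read b, top X: go to s0, push ε → (s0, cbcbcbcc, #)
  read c, top #: go to s1, push X# → (s1, bcbcbcc, X#)
  read b, top X: go to s0, push ε → (s0, cbcbcc, #)
  read c, top #: go to s1, push X# → (s1, bcbcc, X#)
  read b, top X: go to s0, push ε → (s0, cbcc, #)
  read c, top #: go to s1, push X# → (s1, bcc, X#)
  read b, top X: go to s0, push ε → (s0, cc, #)
  read c, top #: go to s1, push X# → (s1, c, X#)
  read c, top X: go to s1, push ε → (s1, ε, #)
  ε-move, top #: go to s0, push ε → (s0, ε, ε)
All input consumed and the stack is empty.

Accept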